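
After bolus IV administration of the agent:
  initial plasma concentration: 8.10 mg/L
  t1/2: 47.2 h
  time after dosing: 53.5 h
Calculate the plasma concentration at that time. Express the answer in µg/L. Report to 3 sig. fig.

3690 µg/L

k = ln2 / t½ = 0.693147 / 47.2 = 0.01469 h⁻¹
C = C₀ · e^(−k·t) = 8.100 × e^(−0.01469 × 53.5)
  = 8.100 × 0.4557 = 3.691 mg/L
Convert: 3.691 mg/L × 1000 = 3691 µg/L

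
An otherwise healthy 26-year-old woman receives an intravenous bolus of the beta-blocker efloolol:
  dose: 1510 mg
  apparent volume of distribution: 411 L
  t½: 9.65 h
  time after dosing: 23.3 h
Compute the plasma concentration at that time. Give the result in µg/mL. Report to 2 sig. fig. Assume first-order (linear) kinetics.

0.69 µg/mL

C₀ = Dose / Vd = 1510 / 411 = 3.674 mg/L
k = ln2 / t½ = 0.693147 / 9.65 = 0.07183 h⁻¹
C = C₀ · e^(−k·t) = 3.674 × e^(−0.07183 × 23.3)
  = 3.674 × 0.1876 = 0.6892 mg/L
(0.6892 mg/L = 0.6892 µg/mL)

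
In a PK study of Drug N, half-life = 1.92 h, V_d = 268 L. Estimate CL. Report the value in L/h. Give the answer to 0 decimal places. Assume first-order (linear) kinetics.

97 L/h

k = ln2 / t½ = 0.693147 / 1.92 = 0.3610 h⁻¹
CL = k × Vd = 0.3610 × 268 = 96.75 L/h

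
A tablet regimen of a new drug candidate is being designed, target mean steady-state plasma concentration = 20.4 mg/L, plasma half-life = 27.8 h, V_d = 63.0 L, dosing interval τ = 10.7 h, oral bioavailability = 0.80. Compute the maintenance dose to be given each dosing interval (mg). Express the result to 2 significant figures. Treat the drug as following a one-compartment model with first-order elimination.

430 mg

k = ln2 / t½ = 0.693147 / 27.8 = 0.02493 h⁻¹
CL = k × Vd = 0.02493 × 63.0 = 1.571 L/h
At steady state, F × (Dose/τ) = Css × CL.
Dose = Css × CL × τ / F = 20.4 × 1.571 × 10.7 / 0.80 = 428.6 mg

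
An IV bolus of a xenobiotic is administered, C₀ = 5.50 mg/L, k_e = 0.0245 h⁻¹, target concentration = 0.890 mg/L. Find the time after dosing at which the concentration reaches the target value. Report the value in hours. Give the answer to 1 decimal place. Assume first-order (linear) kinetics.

74.3 h

t = ln(C₀ / C) / k = ln(5.500 / 0.890) / 0.02450
  = ln(6.180) / 0.02450 = 1.821 / 0.02450 = 74.33 h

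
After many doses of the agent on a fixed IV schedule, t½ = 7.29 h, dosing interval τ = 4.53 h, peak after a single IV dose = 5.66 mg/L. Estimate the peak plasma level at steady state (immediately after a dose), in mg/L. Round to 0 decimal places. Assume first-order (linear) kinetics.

16 mg/L

k = ln2 / t½ = 0.693147 / 7.29 = 0.09508 h⁻¹
e^(−kτ) = e^(−0.09508 × 4.53) = 0.6500
Accumulation ratio R = 1 / (1 − e^(−kτ)) = 1 / (1 − 0.6500) = 2.857
Steady-state peak = C₀ × R = 5.66 × 2.857 = 16.17 mg/L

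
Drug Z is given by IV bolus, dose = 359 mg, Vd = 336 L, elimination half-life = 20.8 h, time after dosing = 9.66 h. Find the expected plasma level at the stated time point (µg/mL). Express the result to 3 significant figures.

0.774 µg/mL

C₀ = Dose / Vd = 359.0 / 336 = 1.068 mg/L
k = ln2 / t½ = 0.693147 / 20.8 = 0.03332 h⁻¹
C = C₀ · e^(−k·t) = 1.068 × e^(−0.03332 × 9.66)
  = 1.068 × 0.7248 = 0.7741 mg/L
(0.7741 mg/L = 0.7741 µg/mL)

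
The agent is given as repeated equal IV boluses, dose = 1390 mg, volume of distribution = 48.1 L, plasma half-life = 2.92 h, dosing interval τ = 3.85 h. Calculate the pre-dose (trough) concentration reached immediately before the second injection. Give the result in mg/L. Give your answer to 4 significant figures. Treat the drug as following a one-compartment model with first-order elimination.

C₀ per dose = Dose / Vd = 1390 / 48.1 = 28.90 mg/L
k = ln2 / t½ = 0.693147 / 2.92 = 0.2374 h⁻¹
Fraction remaining after one interval: r = e^(−kτ) = e^(−0.2374 × 3.85) = 0.4009
Before dose 2, 1 dose has been given (aged 1τ).
C_trough = C₀ × r = 28.90 × 0.4009 = 11.59 mg/L

11.59 mg/L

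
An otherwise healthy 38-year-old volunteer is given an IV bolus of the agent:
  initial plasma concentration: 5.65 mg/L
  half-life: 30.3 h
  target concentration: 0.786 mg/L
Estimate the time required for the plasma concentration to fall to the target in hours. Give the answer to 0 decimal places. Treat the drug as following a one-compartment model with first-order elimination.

k = ln2 / t½ = 0.693147 / 30.3 = 0.02288 h⁻¹
t = ln(C₀ / C) / k = ln(5.650 / 0.786) / 0.02288
  = ln(7.188) / 0.02288 = 1.972 / 0.02288 = 86.19 h

86 h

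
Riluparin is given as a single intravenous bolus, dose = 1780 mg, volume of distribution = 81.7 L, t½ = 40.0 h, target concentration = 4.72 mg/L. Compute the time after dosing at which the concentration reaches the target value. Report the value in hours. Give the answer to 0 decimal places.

88 h

C₀ = Dose / Vd = 1780 / 81.7 = 21.79 mg/L
k = ln2 / t½ = 0.693147 / 40.0 = 0.01733 h⁻¹
t = ln(C₀ / C) / k = ln(21.79 / 4.72) / 0.01733
  = ln(4.617) / 0.01733 = 1.530 / 0.01733 = 88.29 h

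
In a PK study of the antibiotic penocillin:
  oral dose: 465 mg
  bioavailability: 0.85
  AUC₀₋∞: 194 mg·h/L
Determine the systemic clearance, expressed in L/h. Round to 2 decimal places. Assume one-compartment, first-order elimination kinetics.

CL = F·Dose / AUC = 0.85 × 465 / 194 = 2.037 L/h

2.04 L/h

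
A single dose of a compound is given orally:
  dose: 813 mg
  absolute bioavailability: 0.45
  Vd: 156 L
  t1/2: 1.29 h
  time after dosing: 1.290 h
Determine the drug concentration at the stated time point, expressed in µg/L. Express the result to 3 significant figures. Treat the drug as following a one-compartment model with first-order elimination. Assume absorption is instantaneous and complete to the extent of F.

Amount reaching circulation = F × Dose = 0.45 × 813.0 = 365.9 mg
C₀ = F·Dose / Vd = 365.9 / 156 = 2.346 mg/L
k = ln2 / t½ = 0.693147 / 1.29 = 0.5373 h⁻¹
t / t½ = 1.290 / 1.29 = 1 half-lives
C = C₀ × (1/2)^1 = 2.346 × 0.5000 = 1.173 mg/L
Convert: 1.173 mg/L × 1000 = 1173 µg/L

1170 µg/L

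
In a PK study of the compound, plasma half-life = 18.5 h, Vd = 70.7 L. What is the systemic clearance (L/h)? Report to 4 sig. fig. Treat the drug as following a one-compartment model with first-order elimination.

k = ln2 / t½ = 0.693147 / 18.5 = 0.03747 h⁻¹
CL = k × Vd = 0.03747 × 70.7 = 2.649 L/h

2.649 L/h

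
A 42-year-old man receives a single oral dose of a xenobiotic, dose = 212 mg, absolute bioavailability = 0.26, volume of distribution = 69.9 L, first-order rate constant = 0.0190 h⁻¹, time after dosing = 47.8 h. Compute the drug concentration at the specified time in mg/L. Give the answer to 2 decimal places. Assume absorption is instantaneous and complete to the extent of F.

0.32 mg/L

Amount reaching circulation = F × Dose = 0.26 × 212.0 = 55.12 mg
C₀ = F·Dose / Vd = 55.12 / 69.9 = 0.7886 mg/L
C = C₀ · e^(−k·t) = 0.7886 × e^(−0.01900 × 47.8)
  = 0.7886 × 0.4032 = 0.3180 mg/L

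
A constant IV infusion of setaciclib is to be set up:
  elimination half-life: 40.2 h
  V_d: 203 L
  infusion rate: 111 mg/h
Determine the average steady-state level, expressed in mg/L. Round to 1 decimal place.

31.7 mg/L

k = ln2 / t½ = 0.693147 / 40.2 = 0.01724 h⁻¹
CL = k × Vd = 0.01724 × 203 = 3.500 L/h
At steady state Css = R₀ / CL = 111 / 3.500 = 31.71 mg/L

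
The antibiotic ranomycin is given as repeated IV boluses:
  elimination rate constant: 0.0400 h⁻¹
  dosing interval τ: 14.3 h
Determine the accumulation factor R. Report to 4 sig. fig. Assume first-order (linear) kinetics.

e^(−kτ) = e^(−0.04000 × 14.3) = 0.5644
Accumulation ratio R = 1 / (1 − e^(−kτ)) = 1 / (1 − 0.5644) = 2.296

2.296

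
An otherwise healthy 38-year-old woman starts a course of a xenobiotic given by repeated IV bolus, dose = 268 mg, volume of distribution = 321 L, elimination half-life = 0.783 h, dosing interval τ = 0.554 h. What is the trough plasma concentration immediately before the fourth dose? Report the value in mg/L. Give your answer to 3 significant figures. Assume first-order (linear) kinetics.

1.02 mg/L

C₀ per dose = Dose / Vd = 268 / 321 = 0.8349 mg/L
k = ln2 / t½ = 0.693147 / 0.783 = 0.8852 h⁻¹
Fraction remaining after one interval: r = e^(−kτ) = e^(−0.8852 × 0.554) = 0.6124
Before dose 4, 3 doses have been given (aged 1τ, 2τ, 3τ).
C_trough = C₀ × (r + r² + … + r^3) = C₀ × r(1−r^3)/(1−r)
        = 0.8349 × 0.6124 × (1 − 0.2297) / (1 − 0.6124) = 1.016 mg/L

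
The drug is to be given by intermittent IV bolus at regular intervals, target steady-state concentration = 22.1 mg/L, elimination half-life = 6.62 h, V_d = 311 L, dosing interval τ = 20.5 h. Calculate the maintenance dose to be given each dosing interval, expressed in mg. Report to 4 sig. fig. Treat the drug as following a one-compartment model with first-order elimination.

k = ln2 / t½ = 0.693147 / 6.62 = 0.1047 h⁻¹
CL = k × Vd = 0.1047 × 311 = 32.56 L/h
At steady state, Dose/τ = Css × CL.
Dose = Css × CL × τ = 22.1 × 32.56 × 20.5 = 14750 mg

14750 mg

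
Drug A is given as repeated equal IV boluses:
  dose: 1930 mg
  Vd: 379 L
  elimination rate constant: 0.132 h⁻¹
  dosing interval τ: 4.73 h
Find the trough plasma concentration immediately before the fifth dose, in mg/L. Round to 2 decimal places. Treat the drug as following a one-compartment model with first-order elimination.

C₀ per dose = Dose / Vd = 1930 / 379 = 5.092 mg/L
Fraction remaining after one interval: r = e^(−kτ) = e^(−0.1320 × 4.73) = 0.5356
Before dose 5, 4 doses have been given (aged 1τ, 2τ, 3τ, 4τ).
C_trough = C₀ × (r + r² + … + r^4) = C₀ × r(1−r^4)/(1−r)
        = 5.092 × 0.5356 × (1 − 0.08229) / (1 − 0.5356) = 5.389 mg/L

5.39 mg/L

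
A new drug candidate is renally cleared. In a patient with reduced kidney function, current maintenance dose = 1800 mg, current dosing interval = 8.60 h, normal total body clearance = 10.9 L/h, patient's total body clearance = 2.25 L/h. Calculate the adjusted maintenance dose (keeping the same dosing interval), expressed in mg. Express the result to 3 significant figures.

To keep the same average steady-state level, dosing rate must scale with clearance.
CL ratio = 2.25 / 10.9 = 0.2064
New dose (same interval) = 1800 × 0.2064 = 371.5 mg

372 mg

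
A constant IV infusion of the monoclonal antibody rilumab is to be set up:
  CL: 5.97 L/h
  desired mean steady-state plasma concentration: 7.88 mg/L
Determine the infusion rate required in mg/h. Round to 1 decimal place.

47.0 mg/h

At steady state, infusion rate R₀ = Css × CL = 7.88 × 5.970 = 47.04 mg/h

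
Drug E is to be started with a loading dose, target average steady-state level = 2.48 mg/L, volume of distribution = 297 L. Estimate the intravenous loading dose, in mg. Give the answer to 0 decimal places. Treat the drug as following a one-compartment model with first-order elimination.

737 mg

LD = Css × Vd = 2.48 × 297 = 736.6 mg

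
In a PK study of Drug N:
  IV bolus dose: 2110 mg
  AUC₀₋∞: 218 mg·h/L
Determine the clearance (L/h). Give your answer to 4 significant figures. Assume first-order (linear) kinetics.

CL = Dose / AUC = 2110 / 218 = 9.679 L/h

9.679 L/h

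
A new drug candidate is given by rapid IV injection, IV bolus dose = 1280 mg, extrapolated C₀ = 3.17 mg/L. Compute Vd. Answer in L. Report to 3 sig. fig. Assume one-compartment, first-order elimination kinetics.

404 L

Vd = Dose / C₀ = 1280 / 3.17 = 403.8 L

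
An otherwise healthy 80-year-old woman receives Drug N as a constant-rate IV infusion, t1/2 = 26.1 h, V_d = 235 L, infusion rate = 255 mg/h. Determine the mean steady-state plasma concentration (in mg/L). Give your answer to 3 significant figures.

40.9 mg/L

k = ln2 / t½ = 0.693147 / 26.1 = 0.02656 h⁻¹
CL = k × Vd = 0.02656 × 235 = 6.242 L/h
At steady state Css = R₀ / CL = 255 / 6.242 = 40.85 mg/L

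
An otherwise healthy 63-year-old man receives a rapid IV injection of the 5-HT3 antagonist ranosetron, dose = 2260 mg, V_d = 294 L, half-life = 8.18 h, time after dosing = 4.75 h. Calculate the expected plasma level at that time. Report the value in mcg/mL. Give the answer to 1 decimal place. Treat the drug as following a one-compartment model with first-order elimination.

C₀ = Dose / Vd = 2260 / 294 = 7.687 mg/L
k = ln2 / t½ = 0.693147 / 8.18 = 0.08474 h⁻¹
C = C₀ · e^(−k·t) = 7.687 × e^(−0.08474 × 4.75)
  = 7.687 × 0.6686 = 5.140 mg/L
(5.140 mg/L = 5.140 mcg/mL)

5.1 mcg/mL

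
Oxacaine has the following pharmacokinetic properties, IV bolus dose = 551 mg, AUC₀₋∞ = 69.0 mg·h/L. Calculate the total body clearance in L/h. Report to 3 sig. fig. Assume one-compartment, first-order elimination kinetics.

7.99 L/h

CL = Dose / AUC = 551 / 69.0 = 7.986 L/h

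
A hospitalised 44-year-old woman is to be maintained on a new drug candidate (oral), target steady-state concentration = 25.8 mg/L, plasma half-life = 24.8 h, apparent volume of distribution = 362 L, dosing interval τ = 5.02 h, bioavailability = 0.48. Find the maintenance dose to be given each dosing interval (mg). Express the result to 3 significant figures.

k = ln2 / t½ = 0.693147 / 24.8 = 0.02795 h⁻¹
CL = k × Vd = 0.02795 × 362 = 10.12 L/h
At steady state, F × (Dose/τ) = Css × CL.
Dose = Css × CL × τ / F = 25.8 × 10.12 × 5.02 / 0.48 = 2731 mg

2730 mg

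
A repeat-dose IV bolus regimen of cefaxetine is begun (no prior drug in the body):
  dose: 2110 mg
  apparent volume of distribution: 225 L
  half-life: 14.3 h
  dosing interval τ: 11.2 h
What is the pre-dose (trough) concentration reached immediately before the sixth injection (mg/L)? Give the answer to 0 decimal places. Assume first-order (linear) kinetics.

C₀ per dose = Dose / Vd = 2110 / 225 = 9.378 mg/L
k = ln2 / t½ = 0.693147 / 14.3 = 0.04847 h⁻¹
Fraction remaining after one interval: r = e^(−kτ) = e^(−0.04847 × 11.2) = 0.5811
Before dose 6, 5 doses have been given (aged 1τ, 2τ, 3τ, 4τ, 5τ).
C_trough = C₀ × (r + r² + … + r^5) = C₀ × r(1−r^5)/(1−r)
        = 9.378 × 0.5811 × (1 − 0.06626) / (1 − 0.5811) = 12.15 mg/L

12 mg/L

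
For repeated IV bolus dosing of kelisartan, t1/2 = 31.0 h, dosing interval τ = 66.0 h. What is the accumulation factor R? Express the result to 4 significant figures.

k = ln2 / t½ = 0.693147 / 31.0 = 0.02236 h⁻¹
e^(−kτ) = e^(−0.02236 × 66.0) = 0.2286
Accumulation ratio R = 1 / (1 − e^(−kτ)) = 1 / (1 − 0.2286) = 1.296

1.296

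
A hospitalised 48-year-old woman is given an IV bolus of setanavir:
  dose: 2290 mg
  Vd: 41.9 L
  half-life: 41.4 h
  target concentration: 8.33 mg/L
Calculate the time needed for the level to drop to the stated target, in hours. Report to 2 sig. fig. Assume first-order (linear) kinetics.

C₀ = Dose / Vd = 2290 / 41.9 = 54.65 mg/L
k = ln2 / t½ = 0.693147 / 41.4 = 0.01674 h⁻¹
t = ln(C₀ / C) / k = ln(54.65 / 8.33) / 0.01674
  = ln(6.561) / 0.01674 = 1.881 / 0.01674 = 112.4 h

110 h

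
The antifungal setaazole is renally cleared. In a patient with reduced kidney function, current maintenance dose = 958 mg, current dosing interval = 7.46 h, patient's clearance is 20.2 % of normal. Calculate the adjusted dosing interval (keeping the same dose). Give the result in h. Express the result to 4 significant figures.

To keep the same average steady-state level, dosing rate must scale with clearance.
CL ratio = 20.2 / 100 = 0.2020
New interval (same dose) = 7.46 / 0.2020 = 36.93 h

36.93 h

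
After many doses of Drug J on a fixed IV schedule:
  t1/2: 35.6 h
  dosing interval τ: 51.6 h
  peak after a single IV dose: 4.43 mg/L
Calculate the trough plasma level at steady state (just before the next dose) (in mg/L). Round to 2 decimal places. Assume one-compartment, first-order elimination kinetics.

2.56 mg/L

k = ln2 / t½ = 0.693147 / 35.6 = 0.01947 h⁻¹
e^(−kτ) = e^(−0.01947 × 51.6) = 0.3662
Accumulation ratio R = 1 / (1 − e^(−kτ)) = 1 / (1 − 0.3662) = 1.578
Steady-state trough = C₀ × R × e^(−kτ) = 4.43 × 1.578 × 0.3662 = 2.560 mg/L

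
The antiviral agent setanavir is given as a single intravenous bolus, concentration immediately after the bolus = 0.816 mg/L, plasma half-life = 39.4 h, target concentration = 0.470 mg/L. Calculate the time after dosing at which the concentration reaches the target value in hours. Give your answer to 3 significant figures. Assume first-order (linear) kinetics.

31.4 h

k = ln2 / t½ = 0.693147 / 39.4 = 0.01759 h⁻¹
t = ln(C₀ / C) / k = ln(0.8160 / 0.470) / 0.01759
  = ln(1.736) / 0.01759 = 0.5516 / 0.01759 = 31.36 h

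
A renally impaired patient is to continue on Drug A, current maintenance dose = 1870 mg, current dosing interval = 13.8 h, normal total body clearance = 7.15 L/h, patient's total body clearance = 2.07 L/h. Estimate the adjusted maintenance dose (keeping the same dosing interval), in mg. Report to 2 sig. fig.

540 mg

To keep the same average steady-state level, dosing rate must scale with clearance.
CL ratio = 2.07 / 7.15 = 0.2895
New dose (same interval) = 1870 × 0.2895 = 541.4 mg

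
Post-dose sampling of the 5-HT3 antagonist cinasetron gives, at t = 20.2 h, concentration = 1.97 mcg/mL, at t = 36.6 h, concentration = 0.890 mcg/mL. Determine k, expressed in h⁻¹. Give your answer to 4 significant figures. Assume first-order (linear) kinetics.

0.04845 h⁻¹

k = ln(C₁/C₂) / (t₂ − t₁) = ln(1.97/0.890) / (36.6 − 20.2)
  = 0.7946 / 16.40 = 0.04845 h⁻¹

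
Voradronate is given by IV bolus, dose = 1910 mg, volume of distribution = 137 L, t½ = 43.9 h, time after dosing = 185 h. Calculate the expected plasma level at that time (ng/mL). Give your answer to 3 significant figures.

751 ng/mL

C₀ = Dose / Vd = 1910 / 137 = 13.94 mg/L
k = ln2 / t½ = 0.693147 / 43.9 = 0.01579 h⁻¹
C = C₀ · e^(−k·t) = 13.94 × e^(−0.01579 × 185)
  = 13.94 × 0.05387 = 0.7509 mg/L
Convert: 0.7509 mg/L × 1000 = 750.9 ng/mL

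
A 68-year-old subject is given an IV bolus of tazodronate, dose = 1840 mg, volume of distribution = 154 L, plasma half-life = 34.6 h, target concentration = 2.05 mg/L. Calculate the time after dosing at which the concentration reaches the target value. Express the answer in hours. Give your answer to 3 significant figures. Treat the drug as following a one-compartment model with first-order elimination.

C₀ = Dose / Vd = 1840 / 154 = 11.95 mg/L
k = ln2 / t½ = 0.693147 / 34.6 = 0.02003 h⁻¹
t = ln(C₀ / C) / k = ln(11.95 / 2.05) / 0.02003
  = ln(5.829) / 0.02003 = 1.763 / 0.02003 = 88.02 h

88.0 h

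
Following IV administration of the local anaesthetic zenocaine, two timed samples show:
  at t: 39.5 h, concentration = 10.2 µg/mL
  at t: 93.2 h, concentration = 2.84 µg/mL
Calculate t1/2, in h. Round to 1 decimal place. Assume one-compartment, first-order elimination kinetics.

k = ln(C₁/C₂) / (t₂ − t₁) = ln(10.2/2.84) / (93.2 − 39.5)
  = 1.279 / 53.70 = 0.02382 h⁻¹
t½ = ln2 / k = 0.693147 / 0.02382 = 29.10 h

29.1 h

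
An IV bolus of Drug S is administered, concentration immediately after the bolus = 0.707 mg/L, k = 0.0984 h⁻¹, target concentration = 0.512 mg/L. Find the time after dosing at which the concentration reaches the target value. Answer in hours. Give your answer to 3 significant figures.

3.28 h

t = ln(C₀ / C) / k = ln(0.7070 / 0.512) / 0.09840
  = ln(1.381) / 0.09840 = 0.3228 / 0.09840 = 3.280 h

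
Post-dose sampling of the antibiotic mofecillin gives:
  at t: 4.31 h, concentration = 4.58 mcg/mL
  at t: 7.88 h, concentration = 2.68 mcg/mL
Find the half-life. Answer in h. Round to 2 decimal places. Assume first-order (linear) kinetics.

k = ln(C₁/C₂) / (t₂ − t₁) = ln(4.58/2.68) / (7.88 − 4.31)
  = 0.5359 / 3.570 = 0.1501 h⁻¹
t½ = ln2 / k = 0.693147 / 0.1501 = 4.618 h

4.62 h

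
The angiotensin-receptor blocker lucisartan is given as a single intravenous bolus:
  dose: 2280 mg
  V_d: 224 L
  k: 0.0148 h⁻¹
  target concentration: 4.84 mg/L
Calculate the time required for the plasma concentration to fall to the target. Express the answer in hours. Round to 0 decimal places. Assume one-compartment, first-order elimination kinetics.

C₀ = Dose / Vd = 2280 / 224 = 10.18 mg/L
t = ln(C₀ / C) / k = ln(10.18 / 4.84) / 0.01480
  = ln(2.103) / 0.01480 = 0.7434 / 0.01480 = 50.23 h

50 h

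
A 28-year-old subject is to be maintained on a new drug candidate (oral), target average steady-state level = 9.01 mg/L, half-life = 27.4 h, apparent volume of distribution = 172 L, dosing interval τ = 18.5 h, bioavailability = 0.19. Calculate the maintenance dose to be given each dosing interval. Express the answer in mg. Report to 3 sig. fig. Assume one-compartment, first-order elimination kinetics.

3820 mg

k = ln2 / t½ = 0.693147 / 27.4 = 0.02530 h⁻¹
CL = k × Vd = 0.02530 × 172 = 4.352 L/h
At steady state, F × (Dose/τ) = Css × CL.
Dose = Css × CL × τ / F = 9.01 × 4.352 × 18.5 / 0.19 = 3818 mg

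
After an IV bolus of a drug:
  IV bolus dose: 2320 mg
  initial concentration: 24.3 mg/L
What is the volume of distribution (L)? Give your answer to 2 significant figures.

95 L

Vd = Dose / C₀ = 2320 / 24.3 = 95.47 L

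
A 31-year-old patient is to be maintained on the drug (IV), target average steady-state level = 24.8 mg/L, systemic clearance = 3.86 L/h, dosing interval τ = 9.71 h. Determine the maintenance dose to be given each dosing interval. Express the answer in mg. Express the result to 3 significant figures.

930 mg

At steady state, Dose/τ = Css × CL.
Dose = Css × CL × τ = 24.8 × 3.860 × 9.71 = 929.5 mg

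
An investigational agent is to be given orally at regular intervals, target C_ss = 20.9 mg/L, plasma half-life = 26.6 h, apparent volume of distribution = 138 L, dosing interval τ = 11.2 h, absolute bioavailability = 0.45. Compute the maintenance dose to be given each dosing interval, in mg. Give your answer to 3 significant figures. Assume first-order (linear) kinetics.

k = ln2 / t½ = 0.693147 / 26.6 = 0.02606 h⁻¹
CL = k × Vd = 0.02606 × 138 = 3.596 L/h
At steady state, F × (Dose/τ) = Css × CL.
Dose = Css × CL × τ / F = 20.9 × 3.596 × 11.2 / 0.45 = 1871 mg

1870 mg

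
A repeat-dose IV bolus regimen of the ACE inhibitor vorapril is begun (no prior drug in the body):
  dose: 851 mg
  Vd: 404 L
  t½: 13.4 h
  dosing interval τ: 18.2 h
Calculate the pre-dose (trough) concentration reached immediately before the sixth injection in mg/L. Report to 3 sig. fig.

1.33 mg/L

C₀ per dose = Dose / Vd = 851 / 404 = 2.106 mg/L
k = ln2 / t½ = 0.693147 / 13.4 = 0.05173 h⁻¹
Fraction remaining after one interval: r = e^(−kτ) = e^(−0.05173 × 18.2) = 0.3900
Before dose 6, 5 doses have been given (aged 1τ, 2τ, 3τ, 4τ, 5τ).
C_trough = C₀ × (r + r² + … + r^5) = C₀ × r(1−r^5)/(1−r)
        = 2.106 × 0.3900 × (1 − 0.009022) / (1 − 0.3900) = 1.334 mg/L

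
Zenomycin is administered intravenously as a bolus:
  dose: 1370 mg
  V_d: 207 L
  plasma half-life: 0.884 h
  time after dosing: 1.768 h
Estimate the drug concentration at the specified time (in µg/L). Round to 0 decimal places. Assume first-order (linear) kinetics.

1655 µg/L

C₀ = Dose / Vd = 1370 / 207 = 6.618 mg/L
k = ln2 / t½ = 0.693147 / 0.884 = 0.7841 h⁻¹
t / t½ = 1.768 / 0.884 = 2 half-lives
C = C₀ × (1/2)^2 = 6.618 × 0.2500 = 1.655 mg/L
Convert: 1.655 mg/L × 1000 = 1655 µg/L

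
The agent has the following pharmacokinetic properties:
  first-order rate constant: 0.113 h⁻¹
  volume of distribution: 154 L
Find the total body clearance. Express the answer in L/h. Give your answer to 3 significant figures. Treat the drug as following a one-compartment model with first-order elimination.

17.4 L/h

CL = k × Vd = 0.113 × 154 = 17.40 L/h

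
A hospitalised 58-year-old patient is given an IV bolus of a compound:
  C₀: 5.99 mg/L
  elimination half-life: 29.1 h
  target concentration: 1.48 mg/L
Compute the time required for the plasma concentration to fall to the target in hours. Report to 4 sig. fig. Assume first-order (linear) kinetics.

k = ln2 / t½ = 0.693147 / 29.1 = 0.02382 h⁻¹
t = ln(C₀ / C) / k = ln(5.990 / 1.48) / 0.02382
  = ln(4.047) / 0.02382 = 1.398 / 0.02382 = 58.69 h

58.69 h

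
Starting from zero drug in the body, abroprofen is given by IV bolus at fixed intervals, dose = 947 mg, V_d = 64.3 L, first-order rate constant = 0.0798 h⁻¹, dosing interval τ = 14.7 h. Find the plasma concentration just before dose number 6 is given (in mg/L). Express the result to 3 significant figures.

C₀ per dose = Dose / Vd = 947 / 64.3 = 14.73 mg/L
Fraction remaining after one interval: r = e^(−kτ) = e^(−0.07980 × 14.7) = 0.3094
Before dose 6, 5 doses have been given (aged 1τ, 2τ, 3τ, 4τ, 5τ).
C_trough = C₀ × (r + r² + … + r^5) = C₀ × r(1−r^5)/(1−r)
        = 14.73 × 0.3094 × (1 − 0.002835) / (1 − 0.3094) = 6.581 mg/L

6.58 mg/L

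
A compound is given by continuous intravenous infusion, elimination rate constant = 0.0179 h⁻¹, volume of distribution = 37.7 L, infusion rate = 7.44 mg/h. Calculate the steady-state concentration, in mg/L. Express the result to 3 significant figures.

CL = k × Vd = 0.01790 × 37.7 = 0.6748 L/h
At steady state Css = R₀ / CL = 7.44 / 0.6748 = 11.03 mg/L

11.0 mg/L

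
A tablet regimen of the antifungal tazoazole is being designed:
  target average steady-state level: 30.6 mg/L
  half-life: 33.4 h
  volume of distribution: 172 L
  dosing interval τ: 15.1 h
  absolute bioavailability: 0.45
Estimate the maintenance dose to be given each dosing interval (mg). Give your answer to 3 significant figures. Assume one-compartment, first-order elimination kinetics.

3670 mg

k = ln2 / t½ = 0.693147 / 33.4 = 0.02075 h⁻¹
CL = k × Vd = 0.02075 × 172 = 3.569 L/h
At steady state, F × (Dose/τ) = Css × CL.
Dose = Css × CL × τ / F = 30.6 × 3.569 × 15.1 / 0.45 = 3665 mg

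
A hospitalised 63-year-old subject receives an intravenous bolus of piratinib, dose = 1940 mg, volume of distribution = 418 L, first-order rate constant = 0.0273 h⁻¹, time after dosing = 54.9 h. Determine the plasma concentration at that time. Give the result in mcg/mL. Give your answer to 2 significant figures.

C₀ = Dose / Vd = 1940 / 418 = 4.641 mg/L
C = C₀ · e^(−k·t) = 4.641 × e^(−0.02730 × 54.9)
  = 4.641 × 0.2234 = 1.037 mg/L
(1.037 mg/L = 1.037 mcg/mL)

1.0 mcg/mL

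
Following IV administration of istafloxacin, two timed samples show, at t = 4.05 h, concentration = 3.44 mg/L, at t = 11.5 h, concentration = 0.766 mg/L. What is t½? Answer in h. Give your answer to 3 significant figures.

k = ln(C₁/C₂) / (t₂ − t₁) = ln(3.44/0.766) / (11.5 − 4.05)
  = 1.502 / 7.450 = 0.2016 h⁻¹
t½ = ln2 / k = 0.693147 / 0.2016 = 3.438 h

3.44 h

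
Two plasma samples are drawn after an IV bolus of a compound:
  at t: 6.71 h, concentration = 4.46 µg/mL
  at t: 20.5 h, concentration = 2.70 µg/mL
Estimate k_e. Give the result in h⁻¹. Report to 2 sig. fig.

k = ln(C₁/C₂) / (t₂ − t₁) = ln(4.46/2.70) / (20.5 − 6.71)
  = 0.5019 / 13.79 = 0.03640 h⁻¹

0.036 h⁻¹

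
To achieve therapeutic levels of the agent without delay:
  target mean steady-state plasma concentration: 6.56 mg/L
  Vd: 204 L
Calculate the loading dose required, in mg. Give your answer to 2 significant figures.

LD = Css × Vd = 6.56 × 204 = 1338 mg

1300 mg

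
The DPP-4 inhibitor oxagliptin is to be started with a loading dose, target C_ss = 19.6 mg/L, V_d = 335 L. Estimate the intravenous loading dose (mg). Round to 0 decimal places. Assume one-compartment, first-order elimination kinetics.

6566 mg

LD = Css × Vd = 19.6 × 335 = 6566 mg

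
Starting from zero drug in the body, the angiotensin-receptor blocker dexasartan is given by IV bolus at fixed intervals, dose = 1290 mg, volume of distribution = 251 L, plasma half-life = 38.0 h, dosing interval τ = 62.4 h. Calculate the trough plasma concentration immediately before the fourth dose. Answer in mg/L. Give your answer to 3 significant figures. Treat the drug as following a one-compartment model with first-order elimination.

C₀ per dose = Dose / Vd = 1290 / 251 = 5.139 mg/L
k = ln2 / t½ = 0.693147 / 38.0 = 0.01824 h⁻¹
Fraction remaining after one interval: r = e^(−kτ) = e^(−0.01824 × 62.4) = 0.3204
Before dose 4, 3 doses have been given (aged 1τ, 2τ, 3τ).
C_trough = C₀ × (r + r² + … + r^3) = C₀ × r(1−r^3)/(1−r)
        = 5.139 × 0.3204 × (1 − 0.03289) / (1 − 0.3204) = 2.343 mg/L

2.34 mg/L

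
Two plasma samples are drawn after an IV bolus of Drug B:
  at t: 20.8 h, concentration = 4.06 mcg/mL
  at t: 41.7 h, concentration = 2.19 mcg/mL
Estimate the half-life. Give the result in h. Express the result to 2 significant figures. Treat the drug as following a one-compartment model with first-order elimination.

k = ln(C₁/C₂) / (t₂ − t₁) = ln(4.06/2.19) / (41.7 − 20.8)
  = 0.6173 / 20.90 = 0.02954 h⁻¹
t½ = ln2 / k = 0.693147 / 0.02954 = 23.46 h

23 h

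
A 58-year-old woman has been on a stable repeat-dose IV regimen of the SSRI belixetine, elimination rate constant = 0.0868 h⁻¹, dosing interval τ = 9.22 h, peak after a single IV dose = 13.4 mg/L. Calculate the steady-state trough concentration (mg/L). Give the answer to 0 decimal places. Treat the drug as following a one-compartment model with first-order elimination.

e^(−kτ) = e^(−0.08680 × 9.22) = 0.4492
Accumulation ratio R = 1 / (1 − e^(−kτ)) = 1 / (1 − 0.4492) = 1.816
Steady-state trough = C₀ × R × e^(−kτ) = 13.4 × 1.816 × 0.4492 = 10.93 mg/L

11 mg/L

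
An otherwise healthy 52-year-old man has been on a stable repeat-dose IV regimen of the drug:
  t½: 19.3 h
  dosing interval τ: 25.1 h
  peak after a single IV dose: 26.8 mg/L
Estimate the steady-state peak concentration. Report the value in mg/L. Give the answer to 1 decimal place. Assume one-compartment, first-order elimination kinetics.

45.1 mg/L

k = ln2 / t½ = 0.693147 / 19.3 = 0.03591 h⁻¹
e^(−kτ) = e^(−0.03591 × 25.1) = 0.4060
Accumulation ratio R = 1 / (1 − e^(−kτ)) = 1 / (1 − 0.4060) = 1.684
Steady-state peak = C₀ × R = 26.8 × 1.684 = 45.13 mg/L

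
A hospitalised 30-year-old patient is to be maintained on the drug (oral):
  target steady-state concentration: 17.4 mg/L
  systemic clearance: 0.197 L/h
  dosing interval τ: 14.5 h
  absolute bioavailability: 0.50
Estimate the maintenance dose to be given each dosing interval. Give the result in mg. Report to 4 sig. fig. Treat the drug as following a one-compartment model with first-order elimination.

At steady state, F × (Dose/τ) = Css × CL.
Dose = Css × CL × τ / F = 17.4 × 0.1970 × 14.5 / 0.50 = 99.41 mg

99.41 mg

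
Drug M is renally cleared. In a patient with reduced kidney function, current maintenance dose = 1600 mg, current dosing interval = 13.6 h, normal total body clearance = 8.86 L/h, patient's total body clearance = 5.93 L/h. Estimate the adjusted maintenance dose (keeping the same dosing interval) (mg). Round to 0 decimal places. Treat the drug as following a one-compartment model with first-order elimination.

1071 mg

To keep the same average steady-state level, dosing rate must scale with clearance.
CL ratio = 5.93 / 8.86 = 0.6693
New dose (same interval) = 1600 × 0.6693 = 1071 mg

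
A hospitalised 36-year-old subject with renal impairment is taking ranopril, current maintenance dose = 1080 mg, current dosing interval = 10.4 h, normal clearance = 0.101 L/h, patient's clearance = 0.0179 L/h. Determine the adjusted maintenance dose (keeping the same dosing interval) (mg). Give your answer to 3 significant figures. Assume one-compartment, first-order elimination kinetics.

191 mg

To keep the same average steady-state level, dosing rate must scale with clearance.
CL ratio = 0.0179 / 0.101 = 0.1772
New dose (same interval) = 1080 × 0.1772 = 191.4 mg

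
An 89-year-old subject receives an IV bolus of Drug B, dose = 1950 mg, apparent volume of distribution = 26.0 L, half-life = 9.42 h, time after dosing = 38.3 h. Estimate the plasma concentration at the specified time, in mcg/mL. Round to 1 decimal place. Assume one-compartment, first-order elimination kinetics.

4.5 mcg/mL

C₀ = Dose / Vd = 1950 / 26.0 = 75.00 mg/L
k = ln2 / t½ = 0.693147 / 9.42 = 0.07358 h⁻¹
C = C₀ · e^(−k·t) = 75.00 × e^(−0.07358 × 38.3)
  = 75.00 × 0.05972 = 4.479 mg/L
(4.479 mg/L = 4.479 mcg/mL)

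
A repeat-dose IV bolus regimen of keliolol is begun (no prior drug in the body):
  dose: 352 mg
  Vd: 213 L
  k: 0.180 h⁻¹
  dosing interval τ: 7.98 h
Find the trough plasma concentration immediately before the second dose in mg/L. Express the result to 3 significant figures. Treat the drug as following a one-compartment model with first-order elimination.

C₀ per dose = Dose / Vd = 352 / 213 = 1.653 mg/L
Fraction remaining after one interval: r = e^(−kτ) = e^(−0.1800 × 7.98) = 0.2378
Before dose 2, 1 dose has been given (aged 1τ).
C_trough = C₀ × r = 1.653 × 0.2378 = 0.3931 mg/L

0.393 mg/L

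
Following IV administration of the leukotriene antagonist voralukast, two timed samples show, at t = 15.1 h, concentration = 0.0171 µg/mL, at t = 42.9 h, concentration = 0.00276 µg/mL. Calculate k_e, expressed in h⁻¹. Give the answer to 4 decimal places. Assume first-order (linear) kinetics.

0.0656 h⁻¹

k = ln(C₁/C₂) / (t₂ − t₁) = ln(0.0171/0.00276) / (42.9 − 15.1)
  = 1.824 / 27.80 = 0.06561 h⁻¹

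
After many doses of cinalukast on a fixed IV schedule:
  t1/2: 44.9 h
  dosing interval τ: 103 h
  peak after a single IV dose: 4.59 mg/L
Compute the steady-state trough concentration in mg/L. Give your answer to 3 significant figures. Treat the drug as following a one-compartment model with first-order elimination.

1.18 mg/L

k = ln2 / t½ = 0.693147 / 44.9 = 0.01544 h⁻¹
e^(−kτ) = e^(−0.01544 × 103) = 0.2039
Accumulation ratio R = 1 / (1 − e^(−kτ)) = 1 / (1 − 0.2039) = 1.256
Steady-state trough = C₀ × R × e^(−kτ) = 4.59 × 1.256 × 0.2039 = 1.175 mg/L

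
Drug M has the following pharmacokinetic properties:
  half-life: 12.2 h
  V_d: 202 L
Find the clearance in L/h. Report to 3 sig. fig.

11.5 L/h

k = ln2 / t½ = 0.693147 / 12.2 = 0.05682 h⁻¹
CL = k × Vd = 0.05682 × 202 = 11.48 L/h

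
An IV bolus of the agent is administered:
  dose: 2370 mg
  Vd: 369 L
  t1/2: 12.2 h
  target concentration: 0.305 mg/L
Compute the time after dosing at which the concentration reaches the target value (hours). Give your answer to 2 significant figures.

54 h

C₀ = Dose / Vd = 2370 / 369 = 6.423 mg/L
k = ln2 / t½ = 0.693147 / 12.2 = 0.05682 h⁻¹
t = ln(C₀ / C) / k = ln(6.423 / 0.305) / 0.05682
  = ln(21.06) / 0.05682 = 3.047 / 0.05682 = 53.63 h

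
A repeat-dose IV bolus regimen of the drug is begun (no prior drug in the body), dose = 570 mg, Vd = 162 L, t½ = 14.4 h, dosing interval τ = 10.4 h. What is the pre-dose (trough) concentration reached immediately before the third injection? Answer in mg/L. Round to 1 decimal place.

C₀ per dose = Dose / Vd = 570 / 162 = 3.519 mg/L
k = ln2 / t½ = 0.693147 / 14.4 = 0.04814 h⁻¹
Fraction remaining after one interval: r = e^(−kτ) = e^(−0.04814 × 10.4) = 0.6061
Before dose 3, 2 doses have been given (aged 1τ, 2τ).
C_trough = C₀ × (r + r²) = 3.519 × (0.6061 + 0.3674) = 3.426 mg/L

3.4 mg/L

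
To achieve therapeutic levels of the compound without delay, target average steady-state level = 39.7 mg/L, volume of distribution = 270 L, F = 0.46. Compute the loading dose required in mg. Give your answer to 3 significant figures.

23300 mg

LD = Css × Vd / F = 39.7 × 270 / 0.46 = 23300 mg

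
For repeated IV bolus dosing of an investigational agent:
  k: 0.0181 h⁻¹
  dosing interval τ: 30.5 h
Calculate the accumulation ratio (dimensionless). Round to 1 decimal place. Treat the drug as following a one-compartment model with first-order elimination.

2.4

e^(−kτ) = e^(−0.01810 × 30.5) = 0.5758
Accumulation ratio R = 1 / (1 − e^(−kτ)) = 1 / (1 − 0.5758) = 2.357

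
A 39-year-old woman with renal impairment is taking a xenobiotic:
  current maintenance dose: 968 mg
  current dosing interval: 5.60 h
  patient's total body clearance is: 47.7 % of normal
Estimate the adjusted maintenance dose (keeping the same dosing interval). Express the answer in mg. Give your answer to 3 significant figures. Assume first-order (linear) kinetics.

462 mg

To keep the same average steady-state level, dosing rate must scale with clearance.
CL ratio = 47.7 / 100 = 0.4770
New dose (same interval) = 968 × 0.4770 = 461.7 mg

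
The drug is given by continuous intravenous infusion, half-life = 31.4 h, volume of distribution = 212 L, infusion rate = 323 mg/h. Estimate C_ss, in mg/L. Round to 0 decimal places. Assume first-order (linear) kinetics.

k = ln2 / t½ = 0.693147 / 31.4 = 0.02207 h⁻¹
CL = k × Vd = 0.02207 × 212 = 4.679 L/h
At steady state Css = R₀ / CL = 323 / 4.679 = 69.03 mg/L

69 mg/L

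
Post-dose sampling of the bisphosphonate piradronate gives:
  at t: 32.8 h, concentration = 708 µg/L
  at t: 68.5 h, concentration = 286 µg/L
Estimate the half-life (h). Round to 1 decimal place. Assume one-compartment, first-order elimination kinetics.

k = ln(C₁/C₂) / (t₂ − t₁) = ln(708/286) / (68.5 − 32.8)
  = 0.9065 / 35.70 = 0.02539 h⁻¹
t½ = ln2 / k = 0.693147 / 0.02539 = 27.30 h

27.3 h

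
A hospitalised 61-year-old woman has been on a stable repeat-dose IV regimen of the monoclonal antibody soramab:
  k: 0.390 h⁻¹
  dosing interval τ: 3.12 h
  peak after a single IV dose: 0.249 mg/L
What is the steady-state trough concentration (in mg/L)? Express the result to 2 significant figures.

e^(−kτ) = e^(−0.3900 × 3.12) = 0.2962
Accumulation ratio R = 1 / (1 − e^(−kτ)) = 1 / (1 − 0.2962) = 1.421
Steady-state trough = C₀ × R × e^(−kτ) = 0.249 × 1.421 × 0.2962 = 0.1048 mg/L

0.10 mg/L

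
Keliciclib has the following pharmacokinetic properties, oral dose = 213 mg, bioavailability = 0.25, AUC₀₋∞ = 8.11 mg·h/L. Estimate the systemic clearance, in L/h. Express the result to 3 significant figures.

CL = F·Dose / AUC = 0.25 × 213 / 8.11 = 6.566 L/h

6.57 L/h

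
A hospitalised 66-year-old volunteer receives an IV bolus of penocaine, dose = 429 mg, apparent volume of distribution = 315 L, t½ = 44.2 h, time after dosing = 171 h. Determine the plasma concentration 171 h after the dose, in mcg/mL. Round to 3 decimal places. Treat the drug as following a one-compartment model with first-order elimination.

0.093 mcg/mL

C₀ = Dose / Vd = 429.0 / 315 = 1.362 mg/L
k = ln2 / t½ = 0.693147 / 44.2 = 0.01568 h⁻¹
C = C₀ · e^(−k·t) = 1.362 × e^(−0.01568 × 171)
  = 1.362 × 0.06848 = 0.09327 mg/L
(0.09327 mg/L = 0.09327 mcg/mL)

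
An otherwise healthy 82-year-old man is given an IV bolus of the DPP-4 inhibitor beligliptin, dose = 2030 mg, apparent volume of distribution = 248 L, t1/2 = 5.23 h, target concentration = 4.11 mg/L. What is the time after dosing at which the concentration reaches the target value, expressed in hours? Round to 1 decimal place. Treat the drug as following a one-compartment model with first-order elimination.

5.2 h

C₀ = Dose / Vd = 2030 / 248 = 8.185 mg/L
k = ln2 / t½ = 0.693147 / 5.23 = 0.1325 h⁻¹
t = ln(C₀ / C) / k = ln(8.185 / 4.11) / 0.1325
  = ln(1.991) / 0.1325 = 0.6886 / 0.1325 = 5.197 h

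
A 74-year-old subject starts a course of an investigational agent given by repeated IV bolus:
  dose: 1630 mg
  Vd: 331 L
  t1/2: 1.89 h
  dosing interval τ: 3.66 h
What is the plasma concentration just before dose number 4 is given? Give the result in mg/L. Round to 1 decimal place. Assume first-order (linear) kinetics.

1.7 mg/L

C₀ per dose = Dose / Vd = 1630 / 331 = 4.924 mg/L
k = ln2 / t½ = 0.693147 / 1.89 = 0.3667 h⁻¹
Fraction remaining after one interval: r = e^(−kτ) = e^(−0.3667 × 3.66) = 0.2613
Before dose 4, 3 doses have been given (aged 1τ, 2τ, 3τ).
C_trough = C₀ × (r + r² + … + r^3) = C₀ × r(1−r^3)/(1−r)
        = 4.924 × 0.2613 × (1 − 0.01784) / (1 − 0.2613) = 1.711 mg/L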